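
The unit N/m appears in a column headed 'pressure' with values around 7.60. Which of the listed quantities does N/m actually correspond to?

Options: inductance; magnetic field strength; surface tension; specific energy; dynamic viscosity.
surface tension

pressure should have units dimensionally equivalent to kg / (m * s^2) (e.g. Pa).
The given unit 'N/m' reduces to kg / s^2. Of the listed options, that is the dimensionality of surface tension.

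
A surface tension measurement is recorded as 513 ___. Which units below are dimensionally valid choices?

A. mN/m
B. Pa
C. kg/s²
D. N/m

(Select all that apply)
A, C, D

surface tension has SI base units: kg / s^2

Checking each option against kg / s^2:
  A. mN/m: ✓ matches
  B. Pa: ✗ does not match
  C. kg/s²: ✓ matches
  D. N/m: ✓ matches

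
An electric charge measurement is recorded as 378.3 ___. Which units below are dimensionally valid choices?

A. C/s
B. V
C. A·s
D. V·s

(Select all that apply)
C

electric charge has SI base units: A * s

Checking each option against A * s:
  A. C/s: ✗ does not match
  B. V: ✗ does not match
  C. A·s: ✓ matches
  D. V·s: ✗ does not match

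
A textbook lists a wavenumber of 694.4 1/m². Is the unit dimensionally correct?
No

wavenumber has SI base units: 1 / m
1/m² does NOT reduce to 1 / m; a valid unit for wavenumber would be e.g. 1/m.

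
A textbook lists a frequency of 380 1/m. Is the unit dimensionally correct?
No

frequency has SI base units: 1 / s
1/m does NOT reduce to 1 / s; a valid unit for frequency would be e.g. Hz.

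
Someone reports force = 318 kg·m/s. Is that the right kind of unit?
No

force has SI base units: kg * m / s^2
kg·m/s does NOT reduce to kg * m / s^2; a valid unit for force would be e.g. N.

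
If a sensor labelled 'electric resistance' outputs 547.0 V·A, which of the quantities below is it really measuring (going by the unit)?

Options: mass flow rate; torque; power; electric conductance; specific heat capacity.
power

electric resistance should have units dimensionally equivalent to kg * m^2 / (A^2 * s^3) (e.g. Ω).
The given unit 'V·A' reduces to kg * m^2 / s^3. Of the listed options, that is the dimensionality of power.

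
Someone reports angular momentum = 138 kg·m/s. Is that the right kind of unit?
No

angular momentum has SI base units: kg * m^2 / s
kg·m/s does NOT reduce to kg * m^2 / s; a valid unit for angular momentum would be e.g. kg·m²/s.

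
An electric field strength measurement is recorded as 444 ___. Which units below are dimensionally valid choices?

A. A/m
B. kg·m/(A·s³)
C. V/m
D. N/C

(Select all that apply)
B, C, D

electric field strength has SI base units: kg * m / (A * s^3)

Checking each option against kg * m / (A * s^3):
  A. A/m: ✗ does not match
  B. kg·m/(A·s³): ✓ matches
  C. V/m: ✓ matches
  D. N/C: ✓ matches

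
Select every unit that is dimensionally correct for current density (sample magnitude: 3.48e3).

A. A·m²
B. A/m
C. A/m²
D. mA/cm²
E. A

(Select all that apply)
C, D

current density has SI base units: A / m^2

Checking each option against A / m^2:
  A. A·m²: ✗ does not match
  B. A/m: ✗ does not match
  C. A/m²: ✓ matches
  D. mA/cm²: ✓ matches
  E. A: ✗ does not match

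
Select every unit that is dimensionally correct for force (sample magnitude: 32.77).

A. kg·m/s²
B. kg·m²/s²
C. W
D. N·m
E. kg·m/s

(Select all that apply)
A

force has SI base units: kg * m / s^2

Checking each option against kg * m / s^2:
  A. kg·m/s²: ✓ matches
  B. kg·m²/s²: ✗ does not match
  C. W: ✗ does not match
  D. N·m: ✗ does not match
  E. kg·m/s: ✗ does not match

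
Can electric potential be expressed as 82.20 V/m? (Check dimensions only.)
No

electric potential has SI base units: kg * m^2 / (A * s^3)
V/m does NOT reduce to kg * m^2 / (A * s^3); a valid unit for electric potential would be e.g. V.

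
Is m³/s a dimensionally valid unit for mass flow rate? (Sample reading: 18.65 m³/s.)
No

mass flow rate has SI base units: kg / s
m³/s does NOT reduce to kg / s; a valid unit for mass flow rate would be e.g. kg/s.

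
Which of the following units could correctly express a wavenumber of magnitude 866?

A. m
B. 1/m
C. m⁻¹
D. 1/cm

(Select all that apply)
B, C, D

wavenumber has SI base units: 1 / m

Checking each option against 1 / m:
  A. m: ✗ does not match
  B. 1/m: ✓ matches
  C. m⁻¹: ✓ matches
  D. 1/cm: ✓ matches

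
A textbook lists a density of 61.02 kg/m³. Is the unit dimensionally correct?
Yes

density has SI base units: kg / m^3
kg/m³ reduces to the same SI base units, so it is a valid unit for density.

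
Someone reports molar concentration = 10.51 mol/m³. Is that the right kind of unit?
Yes

molar concentration has SI base units: mol / m^3
mol/m³ reduces to the same SI base units, so it is a valid unit for molar concentration.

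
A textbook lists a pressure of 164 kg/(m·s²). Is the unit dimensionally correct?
Yes

pressure has SI base units: kg / (m * s^2)
kg/(m·s²) reduces to the same SI base units, so it is a valid unit for pressure.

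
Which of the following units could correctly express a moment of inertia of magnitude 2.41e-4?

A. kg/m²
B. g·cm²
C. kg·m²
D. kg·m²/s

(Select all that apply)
B, C

moment of inertia has SI base units: kg * m^2

Checking each option against kg * m^2:
  A. kg/m²: ✗ does not match
  B. g·cm²: ✓ matches
  C. kg·m²: ✓ matches
  D. kg·m²/s: ✗ does not match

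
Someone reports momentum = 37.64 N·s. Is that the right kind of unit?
Yes

momentum has SI base units: kg * m / s
N·s reduces to the same SI base units, so it is a valid unit for momentum.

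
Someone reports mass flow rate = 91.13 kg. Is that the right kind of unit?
No

mass flow rate has SI base units: kg / s
kg does NOT reduce to kg / s; a valid unit for mass flow rate would be e.g. kg/s.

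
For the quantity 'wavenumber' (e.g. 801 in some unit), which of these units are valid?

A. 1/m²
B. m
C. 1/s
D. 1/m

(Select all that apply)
D

wavenumber has SI base units: 1 / m

Checking each option against 1 / m:
  A. 1/m²: ✗ does not match
  B. m: ✗ does not match
  C. 1/s: ✗ does not match
  D. 1/m: ✓ matches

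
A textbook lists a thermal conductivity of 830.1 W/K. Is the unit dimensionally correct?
No

thermal conductivity has SI base units: kg * m / (s^3 * K)
W/K does NOT reduce to kg * m / (s^3 * K); a valid unit for thermal conductivity would be e.g. W/(m·K).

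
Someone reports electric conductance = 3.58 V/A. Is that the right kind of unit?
No

electric conductance has SI base units: A^2 * s^3 / (kg * m^2)
V/A does NOT reduce to A^2 * s^3 / (kg * m^2); a valid unit for electric conductance would be e.g. S.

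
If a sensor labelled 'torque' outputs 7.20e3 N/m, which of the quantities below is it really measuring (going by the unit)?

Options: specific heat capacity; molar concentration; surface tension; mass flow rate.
surface tension

torque should have units dimensionally equivalent to kg * m^2 / s^2 (e.g. N·m).
The given unit 'N/m' reduces to kg / s^2. Of the listed options, that is the dimensionality of surface tension.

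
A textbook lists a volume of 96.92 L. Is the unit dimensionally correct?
Yes

volume has SI base units: m^3
L reduces to the same SI base units, so it is a valid unit for volume.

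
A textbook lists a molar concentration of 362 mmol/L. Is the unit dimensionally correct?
Yes

molar concentration has SI base units: mol / m^3
mmol/L reduces to the same SI base units, so it is a valid unit for molar concentration.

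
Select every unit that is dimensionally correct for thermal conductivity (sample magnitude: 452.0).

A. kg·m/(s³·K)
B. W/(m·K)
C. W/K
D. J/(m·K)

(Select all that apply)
A, B

thermal conductivity has SI base units: kg * m / (s^3 * K)

Checking each option against kg * m / (s^3 * K):
  A. kg·m/(s³·K): ✓ matches
  B. W/(m·K): ✓ matches
  C. W/K: ✗ does not match
  D. J/(m·K): ✗ does not match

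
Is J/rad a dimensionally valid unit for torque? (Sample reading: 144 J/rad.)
Yes

torque has SI base units: kg * m^2 / s^2
J/rad reduces to the same SI base units, so it is a valid unit for torque.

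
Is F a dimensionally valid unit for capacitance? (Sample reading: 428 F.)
Yes

capacitance has SI base units: A^2 * s^4 / (kg * m^2)
F reduces to the same SI base units, so it is a valid unit for capacitance.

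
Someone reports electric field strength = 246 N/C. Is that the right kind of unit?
Yes

electric field strength has SI base units: kg * m / (A * s^3)
N/C reduces to the same SI base units, so it is a valid unit for electric field strength.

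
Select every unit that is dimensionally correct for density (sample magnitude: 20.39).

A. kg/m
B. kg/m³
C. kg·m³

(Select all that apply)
B

density has SI base units: kg / m^3

Checking each option against kg / m^3:
  A. kg/m: ✗ does not match
  B. kg/m³: ✓ matches
  C. kg·m³: ✗ does not match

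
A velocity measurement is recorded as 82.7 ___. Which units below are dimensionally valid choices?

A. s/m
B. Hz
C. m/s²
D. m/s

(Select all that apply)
D

velocity has SI base units: m / s

Checking each option against m / s:
  A. s/m: ✗ does not match
  B. Hz: ✗ does not match
  C. m/s²: ✗ does not match
  D. m/s: ✓ matches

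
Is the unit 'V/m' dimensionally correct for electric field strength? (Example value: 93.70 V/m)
Yes

electric field strength has SI base units: kg * m / (A * s^3)
V/m reduces to the same SI base units, so it is a valid unit for electric field strength.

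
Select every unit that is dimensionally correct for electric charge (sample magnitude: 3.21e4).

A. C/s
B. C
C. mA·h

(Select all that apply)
B, C

electric charge has SI base units: A * s

Checking each option against A * s:
  A. C/s: ✗ does not match
  B. C: ✓ matches
  C. mA·h: ✓ matches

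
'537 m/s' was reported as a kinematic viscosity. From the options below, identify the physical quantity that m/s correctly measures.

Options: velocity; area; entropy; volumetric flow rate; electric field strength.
velocity

kinematic viscosity should have units dimensionally equivalent to m^2 / s (e.g. m²/s).
The given unit 'm/s' reduces to m / s. Of the listed options, that is the dimensionality of velocity.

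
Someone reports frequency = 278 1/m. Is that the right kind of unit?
No

frequency has SI base units: 1 / s
1/m does NOT reduce to 1 / s; a valid unit for frequency would be e.g. Hz.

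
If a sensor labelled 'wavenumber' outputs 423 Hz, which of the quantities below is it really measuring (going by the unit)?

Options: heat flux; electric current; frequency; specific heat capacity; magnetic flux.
frequency

wavenumber should have units dimensionally equivalent to 1 / m (e.g. 1/m).
The given unit 'Hz' reduces to 1 / s. Of the listed options, that is the dimensionality of frequency.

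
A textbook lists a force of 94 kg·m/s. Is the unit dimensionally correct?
No

force has SI base units: kg * m / s^2
kg·m/s does NOT reduce to kg * m / s^2; a valid unit for force would be e.g. N.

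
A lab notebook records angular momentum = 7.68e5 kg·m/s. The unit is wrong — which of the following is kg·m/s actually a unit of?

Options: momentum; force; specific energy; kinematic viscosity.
momentum

angular momentum should have units dimensionally equivalent to kg * m^2 / s (e.g. kg·m²/s).
The given unit 'kg·m/s' reduces to kg * m / s. Of the listed options, that is the dimensionality of momentum.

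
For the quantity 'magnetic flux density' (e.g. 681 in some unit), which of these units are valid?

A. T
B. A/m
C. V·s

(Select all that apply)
A

magnetic flux density has SI base units: kg / (A * s^2)

Checking each option against kg / (A * s^2):
  A. T: ✓ matches
  B. A/m: ✗ does not match
  C. V·s: ✗ does not match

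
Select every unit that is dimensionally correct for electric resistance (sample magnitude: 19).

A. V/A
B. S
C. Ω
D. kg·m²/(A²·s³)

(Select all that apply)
A, C, D

electric resistance has SI base units: kg * m^2 / (A^2 * s^3)

Checking each option against kg * m^2 / (A^2 * s^3):
  A. V/A: ✓ matches
  B. S: ✗ does not match
  C. Ω: ✓ matches
  D. kg·m²/(A²·s³): ✓ matches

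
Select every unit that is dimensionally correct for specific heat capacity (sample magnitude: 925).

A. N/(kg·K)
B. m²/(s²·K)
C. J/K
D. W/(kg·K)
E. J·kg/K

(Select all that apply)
B

specific heat capacity has SI base units: m^2 / (s^2 * K)

Checking each option against m^2 / (s^2 * K):
  A. N/(kg·K): ✗ does not match
  B. m²/(s²·K): ✓ matches
  C. J/K: ✗ does not match
  D. W/(kg·K): ✗ does not match
  E. J·kg/K: ✗ does not match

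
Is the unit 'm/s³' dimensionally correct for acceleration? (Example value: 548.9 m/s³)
No

acceleration has SI base units: m / s^2
m/s³ does NOT reduce to m / s^2; a valid unit for acceleration would be e.g. m/s².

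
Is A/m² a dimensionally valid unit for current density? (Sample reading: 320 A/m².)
Yes

current density has SI base units: A / m^2
A/m² reduces to the same SI base units, so it is a valid unit for current density.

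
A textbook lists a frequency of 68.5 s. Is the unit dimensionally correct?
No

frequency has SI base units: 1 / s
s does NOT reduce to 1 / s; a valid unit for frequency would be e.g. Hz.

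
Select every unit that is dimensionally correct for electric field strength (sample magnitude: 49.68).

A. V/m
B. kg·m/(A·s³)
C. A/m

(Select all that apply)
A, B

electric field strength has SI base units: kg * m / (A * s^3)

Checking each option against kg * m / (A * s^3):
  A. V/m: ✓ matches
  B. kg·m/(A·s³): ✓ matches
  C. A/m: ✗ does not match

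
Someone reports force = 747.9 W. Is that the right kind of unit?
No

force has SI base units: kg * m / s^2
W does NOT reduce to kg * m / s^2; a valid unit for force would be e.g. N.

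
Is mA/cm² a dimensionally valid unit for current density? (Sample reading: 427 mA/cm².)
Yes

current density has SI base units: A / m^2
mA/cm² reduces to the same SI base units, so it is a valid unit for current density.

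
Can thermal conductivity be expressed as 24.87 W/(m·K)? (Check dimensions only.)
Yes

thermal conductivity has SI base units: kg * m / (s^3 * K)
W/(m·K) reduces to the same SI base units, so it is a valid unit for thermal conductivity.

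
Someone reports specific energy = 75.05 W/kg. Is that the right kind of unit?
No

specific energy has SI base units: m^2 / s^2
W/kg does NOT reduce to m^2 / s^2; a valid unit for specific energy would be e.g. J/kg.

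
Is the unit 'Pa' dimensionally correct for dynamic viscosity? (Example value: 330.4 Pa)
No

dynamic viscosity has SI base units: kg / (m * s)
Pa does NOT reduce to kg / (m * s); a valid unit for dynamic viscosity would be e.g. Pa·s.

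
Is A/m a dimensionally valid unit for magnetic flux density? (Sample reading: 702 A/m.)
No

magnetic flux density has SI base units: kg / (A * s^2)
A/m does NOT reduce to kg / (A * s^2); a valid unit for magnetic flux density would be e.g. T.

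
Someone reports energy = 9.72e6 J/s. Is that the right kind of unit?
No

energy has SI base units: kg * m^2 / s^2
J/s does NOT reduce to kg * m^2 / s^2; a valid unit for energy would be e.g. J.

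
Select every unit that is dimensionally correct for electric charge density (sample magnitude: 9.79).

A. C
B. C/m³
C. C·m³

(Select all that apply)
B

electric charge density has SI base units: A * s / m^3

Checking each option against A * s / m^3:
  A. C: ✗ does not match
  B. C/m³: ✓ matches
  C. C·m³: ✗ does not match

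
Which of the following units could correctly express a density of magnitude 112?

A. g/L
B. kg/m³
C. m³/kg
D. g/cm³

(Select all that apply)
A, B, D

density has SI base units: kg / m^3

Checking each option against kg / m^3:
  A. g/L: ✓ matches
  B. kg/m³: ✓ matches
  C. m³/kg: ✗ does not match
  D. g/cm³: ✓ matches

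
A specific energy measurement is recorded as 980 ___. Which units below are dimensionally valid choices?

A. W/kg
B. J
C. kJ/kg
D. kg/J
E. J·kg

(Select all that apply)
C

specific energy has SI base units: m^2 / s^2

Checking each option against m^2 / s^2:
  A. W/kg: ✗ does not match
  B. J: ✗ does not match
  C. kJ/kg: ✓ matches
  D. kg/J: ✗ does not match
  E. J·kg: ✗ does not match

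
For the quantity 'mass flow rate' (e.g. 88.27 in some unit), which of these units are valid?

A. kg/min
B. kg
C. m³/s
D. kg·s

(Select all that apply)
A

mass flow rate has SI base units: kg / s

Checking each option against kg / s:
  A. kg/min: ✓ matches
  B. kg: ✗ does not match
  C. m³/s: ✗ does not match
  D. kg·s: ✗ does not match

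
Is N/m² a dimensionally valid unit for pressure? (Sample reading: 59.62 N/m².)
Yes

pressure has SI base units: kg / (m * s^2)
N/m² reduces to the same SI base units, so it is a valid unit for pressure.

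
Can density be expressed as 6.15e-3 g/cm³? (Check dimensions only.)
Yes

density has SI base units: kg / m^3
g/cm³ reduces to the same SI base units, so it is a valid unit for density.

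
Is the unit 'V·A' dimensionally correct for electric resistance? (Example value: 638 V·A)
No

electric resistance has SI base units: kg * m^2 / (A^2 * s^3)
V·A does NOT reduce to kg * m^2 / (A^2 * s^3); a valid unit for electric resistance would be e.g. Ω.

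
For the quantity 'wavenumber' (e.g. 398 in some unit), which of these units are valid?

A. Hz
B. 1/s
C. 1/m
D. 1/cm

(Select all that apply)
C, D

wavenumber has SI base units: 1 / m

Checking each option against 1 / m:
  A. Hz: ✗ does not match
  B. 1/s: ✗ does not match
  C. 1/m: ✓ matches
  D. 1/cm: ✓ matches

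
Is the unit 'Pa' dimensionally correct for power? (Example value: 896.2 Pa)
No

power has SI base units: kg * m^2 / s^3
Pa does NOT reduce to kg * m^2 / s^3; a valid unit for power would be e.g. W.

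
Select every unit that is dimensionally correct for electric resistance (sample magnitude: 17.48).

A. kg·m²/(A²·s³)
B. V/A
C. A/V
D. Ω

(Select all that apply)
A, B, D

electric resistance has SI base units: kg * m^2 / (A^2 * s^3)

Checking each option against kg * m^2 / (A^2 * s^3):
  A. kg·m²/(A²·s³): ✓ matches
  B. V/A: ✓ matches
  C. A/V: ✗ does not match
  D. Ω: ✓ matches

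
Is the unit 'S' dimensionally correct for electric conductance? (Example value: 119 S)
Yes

electric conductance has SI base units: A^2 * s^3 / (kg * m^2)
S reduces to the same SI base units, so it is a valid unit for electric conductance.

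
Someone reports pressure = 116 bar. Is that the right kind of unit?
Yes

pressure has SI base units: kg / (m * s^2)
bar reduces to the same SI base units, so it is a valid unit for pressure.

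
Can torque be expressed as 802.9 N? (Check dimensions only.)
No

torque has SI base units: kg * m^2 / s^2
N does NOT reduce to kg * m^2 / s^2; a valid unit for torque would be e.g. N·m.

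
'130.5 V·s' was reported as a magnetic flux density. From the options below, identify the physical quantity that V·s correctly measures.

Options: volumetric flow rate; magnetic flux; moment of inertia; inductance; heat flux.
magnetic flux

magnetic flux density should have units dimensionally equivalent to kg / (A * s^2) (e.g. T).
The given unit 'V·s' reduces to kg * m^2 / (A * s^2). Of the listed options, that is the dimensionality of magnetic flux.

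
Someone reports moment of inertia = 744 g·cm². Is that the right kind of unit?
Yes

moment of inertia has SI base units: kg * m^2
g·cm² reduces to the same SI base units, so it is a valid unit for moment of inertia.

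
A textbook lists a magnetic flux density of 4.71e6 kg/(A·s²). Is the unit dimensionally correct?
Yes

magnetic flux density has SI base units: kg / (A * s^2)
kg/(A·s²) reduces to the same SI base units, so it is a valid unit for magnetic flux density.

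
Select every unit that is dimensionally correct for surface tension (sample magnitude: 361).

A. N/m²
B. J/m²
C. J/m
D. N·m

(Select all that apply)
B

surface tension has SI base units: kg / s^2

Checking each option against kg / s^2:
  A. N/m²: ✗ does not match
  B. J/m²: ✓ matches
  C. J/m: ✗ does not match
  D. N·m: ✗ does not match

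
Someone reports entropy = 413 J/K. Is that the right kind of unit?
Yes

entropy has SI base units: kg * m^2 / (s^2 * K)
J/K reduces to the same SI base units, so it is a valid unit for entropy.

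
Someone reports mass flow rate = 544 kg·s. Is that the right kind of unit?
No

mass flow rate has SI base units: kg / s
kg·s does NOT reduce to kg / s; a valid unit for mass flow rate would be e.g. kg/s.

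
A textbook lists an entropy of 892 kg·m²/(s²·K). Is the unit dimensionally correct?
Yes

entropy has SI base units: kg * m^2 / (s^2 * K)
kg·m²/(s²·K) reduces to the same SI base units, so it is a valid unit for entropy.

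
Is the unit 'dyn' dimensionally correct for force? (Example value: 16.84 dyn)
Yes

force has SI base units: kg * m / s^2
dyn reduces to the same SI base units, so it is a valid unit for force.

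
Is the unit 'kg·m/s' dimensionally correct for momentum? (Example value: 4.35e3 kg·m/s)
Yes

momentum has SI base units: kg * m / s
kg·m/s reduces to the same SI base units, so it is a valid unit for momentum.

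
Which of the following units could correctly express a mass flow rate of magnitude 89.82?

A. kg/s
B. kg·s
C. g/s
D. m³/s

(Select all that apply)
A, C

mass flow rate has SI base units: kg / s

Checking each option against kg / s:
  A. kg/s: ✓ matches
  B. kg·s: ✗ does not match
  C. g/s: ✓ matches
  D. m³/s: ✗ does not match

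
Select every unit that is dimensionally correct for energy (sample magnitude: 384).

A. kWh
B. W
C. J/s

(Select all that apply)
A

energy has SI base units: kg * m^2 / s^2

Checking each option against kg * m^2 / s^2:
  A. kWh: ✓ matches
  B. W: ✗ does not match
  C. J/s: ✗ does not match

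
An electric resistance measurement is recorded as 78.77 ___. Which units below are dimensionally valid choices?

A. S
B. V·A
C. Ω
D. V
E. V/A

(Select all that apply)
C, E

electric resistance has SI base units: kg * m^2 / (A^2 * s^3)

Checking each option against kg * m^2 / (A^2 * s^3):
  A. S: ✗ does not match
  B. V·A: ✗ does not match
  C. Ω: ✓ matches
  D. V: ✗ does not match
  E. V/A: ✓ matches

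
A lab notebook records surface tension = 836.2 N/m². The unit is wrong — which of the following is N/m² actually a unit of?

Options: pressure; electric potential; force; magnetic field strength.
pressure

surface tension should have units dimensionally equivalent to kg / s^2 (e.g. N/m).
The given unit 'N/m²' reduces to kg / (m * s^2). Of the listed options, that is the dimensionality of pressure.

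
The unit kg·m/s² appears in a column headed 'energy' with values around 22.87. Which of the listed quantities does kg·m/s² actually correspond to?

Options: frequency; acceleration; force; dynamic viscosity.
force

energy should have units dimensionally equivalent to kg * m^2 / s^2 (e.g. J).
The given unit 'kg·m/s²' reduces to kg * m / s^2. Of the listed options, that is the dimensionality of force.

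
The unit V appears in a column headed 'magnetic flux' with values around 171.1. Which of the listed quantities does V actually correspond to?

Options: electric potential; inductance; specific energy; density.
electric potential

magnetic flux should have units dimensionally equivalent to kg * m^2 / (A * s^2) (e.g. Wb).
The given unit 'V' reduces to kg * m^2 / (A * s^3). Of the listed options, that is the dimensionality of electric potential.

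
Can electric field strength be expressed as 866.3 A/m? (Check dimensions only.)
No

electric field strength has SI base units: kg * m / (A * s^3)
A/m does NOT reduce to kg * m / (A * s^3); a valid unit for electric field strength would be e.g. V/m.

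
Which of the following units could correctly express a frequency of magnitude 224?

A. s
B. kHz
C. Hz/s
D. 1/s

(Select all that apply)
B, D

frequency has SI base units: 1 / s

Checking each option against 1 / s:
  A. s: ✗ does not match
  B. kHz: ✓ matches
  C. Hz/s: ✗ does not match
  D. 1/s: ✓ matches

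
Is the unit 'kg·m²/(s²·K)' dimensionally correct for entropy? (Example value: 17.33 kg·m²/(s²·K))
Yes

entropy has SI base units: kg * m^2 / (s^2 * K)
kg·m²/(s²·K) reduces to the same SI base units, so it is a valid unit for entropy.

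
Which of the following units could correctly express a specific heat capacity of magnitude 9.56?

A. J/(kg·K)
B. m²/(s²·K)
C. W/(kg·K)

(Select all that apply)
A, B

specific heat capacity has SI base units: m^2 / (s^2 * K)

Checking each option against m^2 / (s^2 * K):
  A. J/(kg·K): ✓ matches
  B. m²/(s²·K): ✓ matches
  C. W/(kg·K): ✗ does not match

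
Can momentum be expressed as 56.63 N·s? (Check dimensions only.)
Yes

momentum has SI base units: kg * m / s
N·s reduces to the same SI base units, so it is a valid unit for momentum.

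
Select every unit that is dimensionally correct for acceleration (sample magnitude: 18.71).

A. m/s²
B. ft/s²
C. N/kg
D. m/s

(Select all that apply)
A, B, C

acceleration has SI base units: m / s^2

Checking each option against m / s^2:
  A. m/s²: ✓ matches
  B. ft/s²: ✓ matches
  C. N/kg: ✓ matches
  D. m/s: ✗ does not match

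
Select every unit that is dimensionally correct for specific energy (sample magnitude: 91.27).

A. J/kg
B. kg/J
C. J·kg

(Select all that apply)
A

specific energy has SI base units: m^2 / s^2

Checking each option against m^2 / s^2:
  A. J/kg: ✓ matches
  B. kg/J: ✗ does not match
  C. J·kg: ✗ does not match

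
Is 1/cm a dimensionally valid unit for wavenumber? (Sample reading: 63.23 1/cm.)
Yes

wavenumber has SI base units: 1 / m
1/cm reduces to the same SI base units, so it is a valid unit for wavenumber.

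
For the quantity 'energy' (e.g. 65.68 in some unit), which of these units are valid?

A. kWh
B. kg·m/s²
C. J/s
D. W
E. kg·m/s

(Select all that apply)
A

energy has SI base units: kg * m^2 / s^2

Checking each option against kg * m^2 / s^2:
  A. kWh: ✓ matches
  B. kg·m/s²: ✗ does not match
  C. J/s: ✗ does not match
  D. W: ✗ does not match
  E. kg·m/s: ✗ does not match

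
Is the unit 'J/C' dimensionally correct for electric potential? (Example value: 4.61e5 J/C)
Yes

electric potential has SI base units: kg * m^2 / (A * s^3)
J/C reduces to the same SI base units, so it is a valid unit for electric potential.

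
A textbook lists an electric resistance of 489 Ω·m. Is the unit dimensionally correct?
No

electric resistance has SI base units: kg * m^2 / (A^2 * s^3)
Ω·m does NOT reduce to kg * m^2 / (A^2 * s^3); a valid unit for electric resistance would be e.g. Ω.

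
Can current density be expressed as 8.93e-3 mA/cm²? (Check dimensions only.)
Yes

current density has SI base units: A / m^2
mA/cm² reduces to the same SI base units, so it is a valid unit for current density.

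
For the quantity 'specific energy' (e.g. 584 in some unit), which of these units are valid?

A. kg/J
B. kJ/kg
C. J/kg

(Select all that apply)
B, C

specific energy has SI base units: m^2 / s^2

Checking each option against m^2 / s^2:
  A. kg/J: ✗ does not match
  B. kJ/kg: ✓ matches
  C. J/kg: ✓ matches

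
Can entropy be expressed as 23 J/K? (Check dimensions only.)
Yes

entropy has SI base units: kg * m^2 / (s^2 * K)
J/K reduces to the same SI base units, so it is a valid unit for entropy.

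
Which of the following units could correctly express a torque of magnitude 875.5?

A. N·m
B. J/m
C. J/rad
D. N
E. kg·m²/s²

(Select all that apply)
A, C, E

torque has SI base units: kg * m^2 / s^2

Checking each option against kg * m^2 / s^2:
  A. N·m: ✓ matches
  B. J/m: ✗ does not match
  C. J/rad: ✓ matches
  D. N: ✗ does not match
  E. kg·m²/s²: ✓ matches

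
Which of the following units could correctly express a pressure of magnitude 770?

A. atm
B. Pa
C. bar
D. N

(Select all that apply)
A, B, C

pressure has SI base units: kg / (m * s^2)

Checking each option against kg / (m * s^2):
  A. atm: ✓ matches
  B. Pa: ✓ matches
  C. bar: ✓ matches
  D. N: ✗ does not match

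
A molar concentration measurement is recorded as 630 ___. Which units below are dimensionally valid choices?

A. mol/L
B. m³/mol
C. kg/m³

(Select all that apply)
A

molar concentration has SI base units: mol / m^3

Checking each option against mol / m^3:
  A. mol/L: ✓ matches
  B. m³/mol: ✗ does not match
  C. kg/m³: ✗ does not match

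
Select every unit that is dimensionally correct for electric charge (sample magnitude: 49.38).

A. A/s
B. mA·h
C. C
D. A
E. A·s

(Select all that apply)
B, C, E

electric charge has SI base units: A * s

Checking each option against A * s:
  A. A/s: ✗ does not match
  B. mA·h: ✓ matches
  C. C: ✓ matches
  D. A: ✗ does not match
  E. A·s: ✓ matches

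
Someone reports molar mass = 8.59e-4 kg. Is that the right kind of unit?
No

molar mass has SI base units: kg / mol
kg does NOT reduce to kg / mol; a valid unit for molar mass would be e.g. kg/mol.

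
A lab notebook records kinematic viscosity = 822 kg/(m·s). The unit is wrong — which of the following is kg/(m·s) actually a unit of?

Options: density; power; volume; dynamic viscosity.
dynamic viscosity

kinematic viscosity should have units dimensionally equivalent to m^2 / s (e.g. m²/s).
The given unit 'kg/(m·s)' reduces to kg / (m * s). Of the listed options, that is the dimensionality of dynamic viscosity.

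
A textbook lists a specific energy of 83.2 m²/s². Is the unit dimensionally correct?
Yes

specific energy has SI base units: m^2 / s^2
m²/s² reduces to the same SI base units, so it is a valid unit for specific energy.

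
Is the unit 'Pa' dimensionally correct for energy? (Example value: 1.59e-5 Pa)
No

energy has SI base units: kg * m^2 / s^2
Pa does NOT reduce to kg * m^2 / s^2; a valid unit for energy would be e.g. J.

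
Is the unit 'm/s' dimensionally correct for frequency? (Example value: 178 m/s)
No

frequency has SI base units: 1 / s
m/s does NOT reduce to 1 / s; a valid unit for frequency would be e.g. Hz.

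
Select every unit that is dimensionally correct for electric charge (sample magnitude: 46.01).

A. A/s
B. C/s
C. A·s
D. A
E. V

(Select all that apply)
C

electric charge has SI base units: A * s

Checking each option against A * s:
  A. A/s: ✗ does not match
  B. C/s: ✗ does not match
  C. A·s: ✓ matches
  D. A: ✗ does not match
  E. V: ✗ does not match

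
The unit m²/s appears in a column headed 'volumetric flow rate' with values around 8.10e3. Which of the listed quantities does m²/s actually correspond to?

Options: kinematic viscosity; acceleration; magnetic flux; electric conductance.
kinematic viscosity

volumetric flow rate should have units dimensionally equivalent to m^3 / s (e.g. m³/s).
The given unit 'm²/s' reduces to m^2 / s. Of the listed options, that is the dimensionality of kinematic viscosity.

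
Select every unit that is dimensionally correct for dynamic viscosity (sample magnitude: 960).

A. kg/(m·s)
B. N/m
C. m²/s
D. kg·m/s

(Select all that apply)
A

dynamic viscosity has SI base units: kg / (m * s)

Checking each option against kg / (m * s):
  A. kg/(m·s): ✓ matches
  B. N/m: ✗ does not match
  C. m²/s: ✗ does not match
  D. kg·m/s: ✗ does not match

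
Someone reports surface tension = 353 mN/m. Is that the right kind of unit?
Yes

surface tension has SI base units: kg / s^2
mN/m reduces to the same SI base units, so it is a valid unit for surface tension.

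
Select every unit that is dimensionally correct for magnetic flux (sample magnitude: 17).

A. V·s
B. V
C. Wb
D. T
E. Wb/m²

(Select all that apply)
A, C

magnetic flux has SI base units: kg * m^2 / (A * s^2)

Checking each option against kg * m^2 / (A * s^2):
  A. V·s: ✓ matches
  B. V: ✗ does not match
  C. Wb: ✓ matches
  D. T: ✗ does not match
  E. Wb/m²: ✗ does not match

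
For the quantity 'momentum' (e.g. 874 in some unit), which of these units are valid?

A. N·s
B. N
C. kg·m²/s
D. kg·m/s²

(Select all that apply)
A

momentum has SI base units: kg * m / s

Checking each option against kg * m / s:
  A. N·s: ✓ matches
  B. N: ✗ does not match
  C. kg·m²/s: ✗ does not match
  D. kg·m/s²: ✗ does not match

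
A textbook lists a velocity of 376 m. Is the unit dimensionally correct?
No

velocity has SI base units: m / s
m does NOT reduce to m / s; a valid unit for velocity would be e.g. m/s.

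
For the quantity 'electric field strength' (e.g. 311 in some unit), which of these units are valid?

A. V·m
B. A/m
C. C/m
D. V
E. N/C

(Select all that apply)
E

electric field strength has SI base units: kg * m / (A * s^3)

Checking each option against kg * m / (A * s^3):
  A. V·m: ✗ does not match
  B. A/m: ✗ does not match
  C. C/m: ✗ does not match
  D. V: ✗ does not match
  E. N/C: ✓ matches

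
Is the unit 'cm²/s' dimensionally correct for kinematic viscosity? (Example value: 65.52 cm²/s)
Yes

kinematic viscosity has SI base units: m^2 / s
cm²/s reduces to the same SI base units, so it is a valid unit for kinematic viscosity.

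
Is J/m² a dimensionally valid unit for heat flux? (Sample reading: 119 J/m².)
No

heat flux has SI base units: kg / s^3
J/m² does NOT reduce to kg / s^3; a valid unit for heat flux would be e.g. W/m².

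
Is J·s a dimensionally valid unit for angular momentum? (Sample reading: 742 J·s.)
Yes

angular momentum has SI base units: kg * m^2 / s
J·s reduces to the same SI base units, so it is a valid unit for angular momentum.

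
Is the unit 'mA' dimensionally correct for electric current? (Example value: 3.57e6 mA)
Yes

electric current has SI base units: A
mA reduces to the same SI base units, so it is a valid unit for electric current.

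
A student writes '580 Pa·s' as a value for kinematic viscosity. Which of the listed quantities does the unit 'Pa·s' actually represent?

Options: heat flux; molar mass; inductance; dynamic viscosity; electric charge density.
dynamic viscosity

kinematic viscosity should have units dimensionally equivalent to m^2 / s (e.g. m²/s).
The given unit 'Pa·s' reduces to kg / (m * s). Of the listed options, that is the dimensionality of dynamic viscosity.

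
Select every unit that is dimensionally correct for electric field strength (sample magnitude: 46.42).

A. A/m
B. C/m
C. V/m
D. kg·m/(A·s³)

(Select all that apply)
C, D

electric field strength has SI base units: kg * m / (A * s^3)

Checking each option against kg * m / (A * s^3):
  A. A/m: ✗ does not match
  B. C/m: ✗ does not match
  C. V/m: ✓ matches
  D. kg·m/(A·s³): ✓ matches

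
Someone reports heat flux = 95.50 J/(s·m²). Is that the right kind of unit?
Yes

heat flux has SI base units: kg / s^3
J/(s·m²) reduces to the same SI base units, so it is a valid unit for heat flux.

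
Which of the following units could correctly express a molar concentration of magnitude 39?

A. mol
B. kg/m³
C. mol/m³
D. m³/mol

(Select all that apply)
C

molar concentration has SI base units: mol / m^3

Checking each option against mol / m^3:
  A. mol: ✗ does not match
  B. kg/m³: ✗ does not match
  C. mol/m³: ✓ matches
  D. m³/mol: ✗ does not match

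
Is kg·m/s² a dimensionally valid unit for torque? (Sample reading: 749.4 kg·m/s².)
No

torque has SI base units: kg * m^2 / s^2
kg·m/s² does NOT reduce to kg * m^2 / s^2; a valid unit for torque would be e.g. N·m.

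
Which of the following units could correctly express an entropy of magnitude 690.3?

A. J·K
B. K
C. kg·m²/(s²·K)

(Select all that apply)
C

entropy has SI base units: kg * m^2 / (s^2 * K)

Checking each option against kg * m^2 / (s^2 * K):
  A. J·K: ✗ does not match
  B. K: ✗ does not match
  C. kg·m²/(s²·K): ✓ matches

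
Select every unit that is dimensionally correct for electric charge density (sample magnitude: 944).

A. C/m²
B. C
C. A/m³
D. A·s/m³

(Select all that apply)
D

electric charge density has SI base units: A * s / m^3

Checking each option against A * s / m^3:
  A. C/m²: ✗ does not match
  B. C: ✗ does not match
  C. A/m³: ✗ does not match
  D. A·s/m³: ✓ matches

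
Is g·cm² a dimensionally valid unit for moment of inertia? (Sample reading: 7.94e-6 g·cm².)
Yes

moment of inertia has SI base units: kg * m^2
g·cm² reduces to the same SI base units, so it is a valid unit for moment of inertia.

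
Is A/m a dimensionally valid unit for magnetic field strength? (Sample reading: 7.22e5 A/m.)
Yes

magnetic field strength has SI base units: A / m
A/m reduces to the same SI base units, so it is a valid unit for magnetic field strength.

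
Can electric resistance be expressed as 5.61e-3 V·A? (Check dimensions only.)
No

electric resistance has SI base units: kg * m^2 / (A^2 * s^3)
V·A does NOT reduce to kg * m^2 / (A^2 * s^3); a valid unit for electric resistance would be e.g. Ω.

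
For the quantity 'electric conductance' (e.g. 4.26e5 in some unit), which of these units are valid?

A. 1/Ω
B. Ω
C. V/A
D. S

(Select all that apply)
A, D

electric conductance has SI base units: A^2 * s^3 / (kg * m^2)

Checking each option against A^2 * s^3 / (kg * m^2):
  A. 1/Ω: ✓ matches
  B. Ω: ✗ does not match
  C. V/A: ✗ does not match
  D. S: ✓ matches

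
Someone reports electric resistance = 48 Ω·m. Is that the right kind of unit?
No

electric resistance has SI base units: kg * m^2 / (A^2 * s^3)
Ω·m does NOT reduce to kg * m^2 / (A^2 * s^3); a valid unit for electric resistance would be e.g. Ω.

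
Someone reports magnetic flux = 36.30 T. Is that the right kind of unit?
No

magnetic flux has SI base units: kg * m^2 / (A * s^2)
T does NOT reduce to kg * m^2 / (A * s^2); a valid unit for magnetic flux would be e.g. Wb.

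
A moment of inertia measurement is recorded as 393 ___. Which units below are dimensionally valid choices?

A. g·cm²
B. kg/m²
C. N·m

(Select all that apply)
A

moment of inertia has SI base units: kg * m^2

Checking each option against kg * m^2:
  A. g·cm²: ✓ matches
  B. kg/m²: ✗ does not match
  C. N·m: ✗ does not match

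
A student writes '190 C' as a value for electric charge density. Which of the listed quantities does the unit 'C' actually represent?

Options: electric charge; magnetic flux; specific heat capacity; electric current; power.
electric charge

electric charge density should have units dimensionally equivalent to A * s / m^3 (e.g. C/m³).
The given unit 'C' reduces to A * s. Of the listed options, that is the dimensionality of electric charge.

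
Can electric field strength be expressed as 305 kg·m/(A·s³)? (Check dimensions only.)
Yes

electric field strength has SI base units: kg * m / (A * s^3)
kg·m/(A·s³) reduces to the same SI base units, so it is a valid unit for electric field strength.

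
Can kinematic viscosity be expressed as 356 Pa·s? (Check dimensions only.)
No

kinematic viscosity has SI base units: m^2 / s
Pa·s does NOT reduce to m^2 / s; a valid unit for kinematic viscosity would be e.g. m²/s.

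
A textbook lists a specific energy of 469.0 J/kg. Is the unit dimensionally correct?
Yes

specific energy has SI base units: m^2 / s^2
J/kg reduces to the same SI base units, so it is a valid unit for specific energy.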